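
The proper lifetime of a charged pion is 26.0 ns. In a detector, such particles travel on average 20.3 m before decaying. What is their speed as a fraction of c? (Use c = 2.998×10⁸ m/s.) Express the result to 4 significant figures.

0.9335c

d = βγcτ ⇒ βγ = d/(cτ) = 20.30 m / (7.7948 m) = 2.6043.
β = (βγ)/√(1+(βγ)²) = 2.6043/√7.78238 = 0.9335.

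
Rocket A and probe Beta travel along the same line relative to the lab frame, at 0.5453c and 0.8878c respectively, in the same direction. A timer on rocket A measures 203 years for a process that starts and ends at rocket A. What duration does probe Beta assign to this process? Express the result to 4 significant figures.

The velocity of rocket A relative to probe Beta is (0.5453 − 0.8878)c / (1 − 0.5453×0.8878) = −0.66391c; relative speed 0.66391c.
γ for this relative speed: γ = 1/√(1 − 0.440776) = 1.3372.
Rocket A's interval is proper; time dilation gives Δt_B = γΔτ = 1.3372 × 203 years = 271.5 years.

271.5 years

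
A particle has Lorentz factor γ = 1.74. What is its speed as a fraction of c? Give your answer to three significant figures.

0.818c

β = √(1 − 1/γ²) = √(1 − 1/3.0276) = √0.669705 = 0.818.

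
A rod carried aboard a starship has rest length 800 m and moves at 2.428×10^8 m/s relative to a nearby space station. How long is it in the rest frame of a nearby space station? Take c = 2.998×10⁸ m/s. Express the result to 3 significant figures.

469 m

β = v/c = (2.428×10^8 m/s)/(2.998×10⁸ m/s) = 0.809873.
With β = 0.809873, γ = 1/√(1 − 0.809873²) = 1/√0.3441057 = 1.7047.
Length contraction: L = L₀/γ = 800/1.7047 = 469 m.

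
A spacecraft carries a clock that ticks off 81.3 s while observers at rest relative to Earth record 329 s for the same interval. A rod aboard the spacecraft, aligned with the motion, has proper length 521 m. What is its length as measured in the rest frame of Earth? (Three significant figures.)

129 m

γ = Δt/Δτ = 329/81.3 = 4.04674.
L = L₀/γ = 521/4.04674 = 129 m.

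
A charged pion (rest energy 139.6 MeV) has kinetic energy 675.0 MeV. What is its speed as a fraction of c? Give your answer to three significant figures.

0.985c

γ = 1 + K/(mc²) = 1 + 675.0/139.6 = 5.8352.
β = √(1 − 1/γ²) = √(1 − 0.029369) = √0.970631 = 0.985.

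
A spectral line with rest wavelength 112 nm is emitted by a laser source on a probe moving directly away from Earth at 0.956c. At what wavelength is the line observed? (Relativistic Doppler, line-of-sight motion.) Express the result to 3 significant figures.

Relativistic Doppler for wavelength: λ_obs = λ_src · √((1+β)/(1−β)).
With β = 0.956: factor = √(1.956/0.044) = 6.6674.
λ_obs = 112 × 6.6674 = 747 nm.

747 nm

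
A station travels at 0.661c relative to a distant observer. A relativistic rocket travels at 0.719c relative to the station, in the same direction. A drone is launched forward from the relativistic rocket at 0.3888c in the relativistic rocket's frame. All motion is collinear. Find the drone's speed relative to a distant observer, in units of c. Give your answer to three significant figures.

First combine the drone and relativistic rocket (S''→S'): u₁ = (0.3888 + 0.719)/(1 + 0.3888×0.719) = 1.1078/1.2795472 = 0.86578.
Then combine with the station (S'→S): u = (0.86578 + 0.661)/(1 + 0.86578×0.661) = 1.52678/1.57228058 = 0.97106.

0.971c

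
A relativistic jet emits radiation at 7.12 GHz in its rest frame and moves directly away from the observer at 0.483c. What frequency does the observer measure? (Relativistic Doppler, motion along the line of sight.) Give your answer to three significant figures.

Relativistic Doppler (source moving away): f_obs = f_src · √((1−β)/(1+β)).
With β = 0.483: factor = √(0.517/1.483) = 0.59044.
f_obs = 7.12 × 0.59044 = 4.20 GHz.

4.20 GHz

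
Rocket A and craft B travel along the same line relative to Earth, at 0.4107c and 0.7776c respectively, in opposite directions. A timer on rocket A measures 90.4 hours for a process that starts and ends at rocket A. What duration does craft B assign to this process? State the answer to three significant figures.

Transform rocket A's velocity into craft B's frame: (0.4107 + 0.7776)/(1 + 0.4107·0.7776) = 1.1883/1.31936032, so the relative speed is 0.90066c.
γ for this relative speed: γ = 1/√(1 − 0.811188) = 2.3014.
The clock on rocket A records proper time, so craft B measures Δt = γΔτ = 2.3014 × 90.4 = 208 hours.

208 hours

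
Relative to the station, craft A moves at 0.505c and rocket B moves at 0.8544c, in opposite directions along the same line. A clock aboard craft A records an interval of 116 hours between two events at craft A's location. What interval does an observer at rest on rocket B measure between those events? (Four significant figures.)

Transform craft A's velocity into rocket B's frame: (0.505 + 0.8544)/(1 + 0.505·0.8544) = 1.3594/1.431472, so the relative speed is 0.94965c.
At |u| = 0.94965c, γ = (1 − 0.901835)^(−1/2) = 3.1917.
Craft A's interval is proper; time dilation gives Δt_B = γΔτ = 3.1917 × 116 hours = 370.2 hours.

370.2 hours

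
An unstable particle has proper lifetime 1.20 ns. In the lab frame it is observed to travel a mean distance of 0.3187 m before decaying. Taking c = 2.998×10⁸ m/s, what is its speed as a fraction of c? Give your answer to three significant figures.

Lab distance = (lab lifetime)·v = γτ·βc, so βγ = d/(cτ) = 0.3187/(2.998×10⁸ × 1.200×10^-9) = 0.88587.
With βγ = 0.88587: γ² = 1 + (βγ)² = 1.784766, and β = (βγ)/γ = 0.88587/1.33595 = 0.663.

0.663c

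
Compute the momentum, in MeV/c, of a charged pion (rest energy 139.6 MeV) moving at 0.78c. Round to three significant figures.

With β = 0.78, γ = 1/√(1 − 0.78²) = 1/√0.3916 = 1.598.
Momentum: p = γβ·mc = 1.598 × 0.78 × 139.6 MeV/c = 174 MeV/c.

174 MeV/c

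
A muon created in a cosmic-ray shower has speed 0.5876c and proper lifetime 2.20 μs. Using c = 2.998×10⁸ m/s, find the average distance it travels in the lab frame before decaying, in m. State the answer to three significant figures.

Lorentz factor: γ = (1 − 0.34527376)^(−1/2) = 1.2359.
Lab-frame lifetime: Δt = γτ = 1.2359 × 2.20 μs = 2.719 μs.
Distance: d = vΔt = 0.5876 × 2.998×10⁸ m/s × 2.7190×10^-6 s = 479 m.

479 m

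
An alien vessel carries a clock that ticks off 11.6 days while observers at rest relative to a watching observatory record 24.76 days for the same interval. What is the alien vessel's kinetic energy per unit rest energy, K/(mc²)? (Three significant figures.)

1.13

The time-dilation ratio gives γ = 24.76/11.6 = 2.13448.
K/(mc²) = γ − 1 = 2.13448 − 1 = 1.13.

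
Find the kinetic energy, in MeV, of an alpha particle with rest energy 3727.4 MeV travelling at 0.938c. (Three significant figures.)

7030 MeV

With β = 0.938, γ = 1/√(1 − 0.938²) = 1/√0.120156 = 2.8849.
Kinetic energy: K = (γ − 1)mc² = (2.8849 − 1) × 3727.4 MeV = 1.8849 × 3727.4 = 7030 MeV.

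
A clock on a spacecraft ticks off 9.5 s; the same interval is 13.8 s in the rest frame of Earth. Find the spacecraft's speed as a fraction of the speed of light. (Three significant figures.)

0.725c

γ = Δt/Δτ = 13.8/9.5 = 1.4526.
β = √(1 − 1/γ²) = √(1 − 0.473923) = √0.526077 = 0.725.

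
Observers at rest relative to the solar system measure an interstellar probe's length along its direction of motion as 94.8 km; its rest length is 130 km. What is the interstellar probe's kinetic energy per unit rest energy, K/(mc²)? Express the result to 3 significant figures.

0.371

From L = L₀/γ: γ = 130/94.8 = 1.37131.
Since K = (γ−1)mc², K/(mc²) = 1.37131 − 1 = 0.371.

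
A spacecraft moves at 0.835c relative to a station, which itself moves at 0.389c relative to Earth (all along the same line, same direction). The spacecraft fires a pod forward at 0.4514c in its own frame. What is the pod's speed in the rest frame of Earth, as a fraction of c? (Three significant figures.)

Apply u = (u'+v)/(1+u'v) twice. Pod in the station frame: (0.4514+0.835)/(1+0.4514·0.835) = 1.2864/1.376919 = 0.93426c.
That velocity, transformed to the rest frame of Earth: (0.93426+0.389)/(1+0.93426·0.389) = 1.32326/1.36342714 = 0.97054c.

0.971c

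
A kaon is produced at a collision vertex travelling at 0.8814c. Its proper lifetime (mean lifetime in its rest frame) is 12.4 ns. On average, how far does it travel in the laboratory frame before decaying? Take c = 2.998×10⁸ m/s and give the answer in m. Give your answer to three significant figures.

With β = 0.8814, γ = 1/√(1 − 0.8814²) = 1/√0.22313404 = 2.117.
Lab-frame lifetime: Δt = γτ = 2.117 × 12.4 ns = 26.251 ns.
Distance: d = vΔt = 0.8814 × 2.998×10⁸ m/s × 2.6251×10^-8 s = 6.94 m.

6.94 m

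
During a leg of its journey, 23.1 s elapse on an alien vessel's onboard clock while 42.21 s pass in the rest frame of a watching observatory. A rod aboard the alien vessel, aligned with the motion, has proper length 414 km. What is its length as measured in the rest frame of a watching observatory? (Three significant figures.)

227 km

From Δt = γΔτ: γ = 42.21/23.1 = 1.82727.
L = L₀/γ = 414/1.82727 = 227 km.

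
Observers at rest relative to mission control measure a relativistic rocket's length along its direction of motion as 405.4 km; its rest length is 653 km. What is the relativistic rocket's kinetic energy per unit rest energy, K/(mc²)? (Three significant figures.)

0.611

From L = L₀/γ: γ = 653/405.4 = 1.61075.
K/(mc²) = γ − 1 = 1.61075 − 1 = 0.611.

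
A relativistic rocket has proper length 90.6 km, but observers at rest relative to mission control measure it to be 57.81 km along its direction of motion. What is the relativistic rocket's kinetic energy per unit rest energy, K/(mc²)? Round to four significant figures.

0.5672

Length contraction gives γ = L₀/L = 90.6/57.81 = 1.5672.
Since K = (γ−1)mc², K/(mc²) = 1.5672 − 1 = 0.5672.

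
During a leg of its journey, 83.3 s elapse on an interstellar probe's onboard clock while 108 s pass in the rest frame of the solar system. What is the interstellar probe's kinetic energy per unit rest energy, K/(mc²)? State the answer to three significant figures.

γ = Δt/Δτ = 108/83.3 = 1.29652.
K/(mc²) = γ − 1 = 1.29652 − 1 = 0.297.

0.297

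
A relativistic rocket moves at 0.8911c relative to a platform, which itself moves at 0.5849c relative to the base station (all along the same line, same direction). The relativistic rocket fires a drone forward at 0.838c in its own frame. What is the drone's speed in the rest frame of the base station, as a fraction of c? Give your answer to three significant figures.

Compose velocities in two stages. Stage 1 (into S'): u₁ = (0.838+0.8911)/(1+0.838×0.8911) = 0.9899.
Stage 2 (into S): u = (0.9899+0.5849)/(1+0.9899×0.5849) = 0.99734, so the speed is 0.997c.

0.997c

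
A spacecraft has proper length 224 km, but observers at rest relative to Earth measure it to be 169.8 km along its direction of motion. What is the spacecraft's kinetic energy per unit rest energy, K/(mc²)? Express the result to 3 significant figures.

0.319

From L = L₀/γ: γ = 224/169.8 = 1.3192.
Since K = (γ−1)mc², K/(mc²) = 1.3192 − 1 = 0.319.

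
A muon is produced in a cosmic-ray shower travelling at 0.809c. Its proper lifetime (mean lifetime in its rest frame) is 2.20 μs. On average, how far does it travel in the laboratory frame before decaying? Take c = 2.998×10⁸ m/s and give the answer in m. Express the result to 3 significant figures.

908 m

γ = 1/√(1 − β²) = 1/√(1 − 0.654481) = 1/√0.345519 = 1/0.587809 = 1.7012.
Lab-frame lifetime: Δt = γτ = 1.7012 × 2.20 μs = 3.7426 μs.
Distance: d = vΔt = 0.809 × 2.998×10⁸ m/s × 3.7426×10^-6 s = 908 m.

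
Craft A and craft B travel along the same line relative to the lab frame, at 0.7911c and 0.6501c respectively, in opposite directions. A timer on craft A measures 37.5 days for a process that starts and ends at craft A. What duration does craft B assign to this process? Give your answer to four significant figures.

The velocity of craft A relative to craft B is (0.7911 + 0.6501)c / (1 + 0.7911×0.6501) = 0.95173c; relative speed 0.95173c.
At |u| = 0.95173c, γ = (1 − 0.90579)^(−1/2) = 3.258.
Craft A's interval is proper; time dilation gives Δt_B = γΔτ = 3.258 × 37.5 days = 122.2 days.

122.2 days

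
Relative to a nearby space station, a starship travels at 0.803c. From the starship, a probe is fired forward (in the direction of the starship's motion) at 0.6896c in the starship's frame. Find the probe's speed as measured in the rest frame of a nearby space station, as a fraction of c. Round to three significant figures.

0.961c

Relativistic velocity addition: u = (u' + v)/(1 + u'v/c²), with u' = 0.6896c and v = 0.803c.
Numerator: 0.6896 + 0.803 = 1.4926. Denominator: 1 + (0.6896)(0.803) = 1.5537488.
u = 1.4926/1.5537488 = 0.96064, so the speed is 0.961c.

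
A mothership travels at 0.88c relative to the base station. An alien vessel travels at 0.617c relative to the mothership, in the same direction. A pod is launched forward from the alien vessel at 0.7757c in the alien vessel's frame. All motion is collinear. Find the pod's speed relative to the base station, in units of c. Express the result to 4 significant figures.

Apply u = (u'+v)/(1+u'v) twice. Pod in the mothership frame: (0.7757+0.617)/(1+0.7757·0.617) = 1.3927/1.4786069 = 0.9419c.
That velocity, transformed to the rest frame of the base station: (0.9419+0.88)/(1+0.9419·0.88) = 1.8219/1.828872 = 0.99619c.

0.9962c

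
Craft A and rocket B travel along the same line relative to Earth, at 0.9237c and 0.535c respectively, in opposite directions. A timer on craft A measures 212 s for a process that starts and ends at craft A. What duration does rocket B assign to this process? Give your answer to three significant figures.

Transform craft A's velocity into rocket B's frame: (0.9237 + 0.535)/(1 + 0.9237·0.535) = 1.4587/1.4941795, so the relative speed is 0.97625c.
γ for this relative speed: γ = 1/√(1 − 0.953064) = 4.6158.
The clock on craft A records proper time, so rocket B measures Δt = γΔτ = 4.6158 × 212 = 979 s.

979 s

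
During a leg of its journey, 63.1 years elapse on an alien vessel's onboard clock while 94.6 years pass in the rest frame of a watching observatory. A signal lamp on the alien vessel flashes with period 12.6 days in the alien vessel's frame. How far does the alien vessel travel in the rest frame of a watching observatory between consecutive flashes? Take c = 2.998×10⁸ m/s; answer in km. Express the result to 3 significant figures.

3.65×10^11 km

From Δt = γΔτ: γ = 94.6/63.1 = 1.49921.
β = √(1 − 1/γ²) = 0.74504. Lab-frame period = γτ = 1.49921×12.6 days = 18.89 days. Distance = βc × γτ = 0.74504 × 2.998×10⁸ m/s × 1632096 s = 3.6455×10^14 m = 3.65×10^11 km.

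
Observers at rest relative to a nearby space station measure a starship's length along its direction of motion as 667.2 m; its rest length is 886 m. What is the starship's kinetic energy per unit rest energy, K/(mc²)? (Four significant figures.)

0.3279

Length contraction gives γ = L₀/L = 886/667.2 = 1.32794.
Since K = (γ−1)mc², K/(mc²) = 1.32794 − 1 = 0.3279.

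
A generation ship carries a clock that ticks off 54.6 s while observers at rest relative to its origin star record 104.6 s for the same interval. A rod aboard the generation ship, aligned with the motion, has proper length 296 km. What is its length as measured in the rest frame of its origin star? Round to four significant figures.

γ = Δt/Δτ = 104.6/54.6 = 1.91575.
The rod contracts by the same γ: 296 km / 1.91575 = 154.5 km.

154.5 km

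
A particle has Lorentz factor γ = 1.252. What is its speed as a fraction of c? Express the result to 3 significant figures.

β = √(1 − 1/γ²) = √(1 − 1/1.567504) = √0.362043 = 0.602.

0.602c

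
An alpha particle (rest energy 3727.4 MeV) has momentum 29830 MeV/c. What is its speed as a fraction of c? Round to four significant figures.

0.9923c

βγ = pc/(mc²) = 29830/3727.4 = 8.0029.
Since γ² = 1 + (βγ)² = 65.0464, γ = √65.0464 = 8.06513, and β = (βγ)/γ = 8.0029/8.06513 = 0.9923.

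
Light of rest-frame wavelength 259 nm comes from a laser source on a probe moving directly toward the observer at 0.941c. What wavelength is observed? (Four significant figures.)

Relativistic Doppler for wavelength: λ_obs = λ_src · √((1−β)/(1+β)).
With β = 0.941: factor = √(0.059/1.941) = 0.17435.
λ_obs = 259 × 0.17435 = 45.16 nm.

45.16 nm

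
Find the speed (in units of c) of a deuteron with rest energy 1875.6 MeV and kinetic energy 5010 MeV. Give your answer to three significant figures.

γ = 1 + K/(mc²) = 1 + 5010/1875.6 = 3.6711.
β = √(1 − 1/γ²) = √(1 − 0.0742006) = √0.9257994 = 0.962.

0.962c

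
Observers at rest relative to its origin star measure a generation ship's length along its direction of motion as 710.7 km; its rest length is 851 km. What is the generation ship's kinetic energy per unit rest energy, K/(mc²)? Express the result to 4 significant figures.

0.1974

γ = L₀/L = 851/710.7 = 1.19741.
K/(mc²) = γ − 1 = 1.19741 − 1 = 0.1974.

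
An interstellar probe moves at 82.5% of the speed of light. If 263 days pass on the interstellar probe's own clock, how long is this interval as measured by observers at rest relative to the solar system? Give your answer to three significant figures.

465 days

γ = 1/√(1 − β²) = 1/√(1 − 0.680625) = 1/√0.319375 = 1/0.565133 = 1.7695.
Time dilation: Δt = γ·Δτ = 1.7695 × 263 = 465 days.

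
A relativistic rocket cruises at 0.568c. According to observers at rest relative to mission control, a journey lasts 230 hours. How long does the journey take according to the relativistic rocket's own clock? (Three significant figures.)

β² = 0.322624, so γ = 1/√0.677376 = 1.215.
The moving clock records proper time: Δτ = Δt/γ = 230/1.215 = 189 hours.

189 hours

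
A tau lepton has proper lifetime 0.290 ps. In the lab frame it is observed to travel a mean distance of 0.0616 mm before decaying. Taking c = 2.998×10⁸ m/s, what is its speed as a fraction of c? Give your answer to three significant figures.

d = βγcτ ⇒ βγ = d/(cτ) = 6.160×10^-5 m / (8.6942×10^-5 m) = 0.70852.
β = (βγ)/√(1+(βγ)²) = 0.70852/√1.502001 = 0.578.

0.578c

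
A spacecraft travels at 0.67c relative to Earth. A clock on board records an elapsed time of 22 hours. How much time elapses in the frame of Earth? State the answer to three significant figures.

With β = 0.67, γ = 1/√(1 − 0.67²) = 1/√0.5511 = 1.3471.
Time dilation: Δt = γ·Δτ = 1.3471 × 22 = 29.6 hours.

29.6 hours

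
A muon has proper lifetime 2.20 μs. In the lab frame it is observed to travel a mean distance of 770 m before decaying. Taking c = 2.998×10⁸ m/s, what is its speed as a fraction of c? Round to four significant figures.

0.7595c

Let x = d/(cτ) = 770.0 m / (2.998×10⁸ m/s × 2.200×10^-6 s) = 1.1674. Since d = βγcτ, x = βγ = β/√(1−β²).
Solving: β² = x²/(1+x²) = 1.36282/2.36282 = 0.576777, so β = 0.7595.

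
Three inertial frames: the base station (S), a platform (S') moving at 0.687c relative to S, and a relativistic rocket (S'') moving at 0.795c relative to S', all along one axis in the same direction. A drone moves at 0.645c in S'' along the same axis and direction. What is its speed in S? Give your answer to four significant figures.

0.9909c

First combine the drone and relativistic rocket (S''→S'): u₁ = (0.645 + 0.795)/(1 + 0.645×0.795) = 1.44/1.512775 = 0.95189.
Then combine with the platform (S'→S): u = (0.95189 + 0.687)/(1 + 0.95189×0.687) = 1.63889/1.65394843 = 0.9909.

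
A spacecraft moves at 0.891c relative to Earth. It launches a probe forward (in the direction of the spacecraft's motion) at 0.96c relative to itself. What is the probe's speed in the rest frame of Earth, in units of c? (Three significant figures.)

0.998c

In units of c, u = (u' + v)/(1 + u'v) with u' = 0.96 and v = 0.891.
Numerator: 0.96 + 0.891 = 1.851. Denominator: 1 + (0.96)(0.891) = 1.85536.
u = 1.851/1.85536 = 0.99765, so the speed is 0.998c.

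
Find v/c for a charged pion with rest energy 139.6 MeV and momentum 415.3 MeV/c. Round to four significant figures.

0.9479

βγ = pc/(mc²) = 415.3/139.6 = 2.9749.
Since γ² = 1 + (βγ)² = 9.85003, γ = √9.85003 = 3.13848, and β = (βγ)/γ = 2.9749/3.13848 = 0.9479.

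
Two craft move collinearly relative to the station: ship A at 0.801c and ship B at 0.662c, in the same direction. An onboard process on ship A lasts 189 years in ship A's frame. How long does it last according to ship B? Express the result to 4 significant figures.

Speed of ship A in ship B's frame: u = (v_A − v_B)/(1 − v_A v_B/c²) = (0.801 − 0.662)/(1 − 0.801×0.662) = 0.139/0.469738 = 0.29591; |u| = 0.29591c.
At |u| = 0.29591c, γ = (1 − 0.0875627)^(−1/2) = 1.0469.
Ship A's interval is proper; time dilation gives Δt_B = γΔτ = 1.0469 × 189 years = 197.9 years.

197.9 years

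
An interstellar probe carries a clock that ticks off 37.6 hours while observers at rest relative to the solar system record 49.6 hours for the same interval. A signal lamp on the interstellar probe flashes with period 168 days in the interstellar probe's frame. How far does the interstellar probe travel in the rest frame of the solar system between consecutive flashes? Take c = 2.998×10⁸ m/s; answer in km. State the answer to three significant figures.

3.74×10^12 km

The time-dilation ratio gives γ = 49.6/37.6 = 1.31915.
β = √(1 − 1/γ²) = 0.65218. Lab-frame period = γτ = 1.31915×168 days = 221.62 days. Distance = βc × γτ = 0.65218 × 2.998×10⁸ m/s × 19147968 s = 3.7439×10^15 m = 3.74×10^12 km.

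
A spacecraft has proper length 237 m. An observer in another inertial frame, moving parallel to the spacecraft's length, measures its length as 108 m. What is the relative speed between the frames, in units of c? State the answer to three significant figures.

Length contraction gives γ = L₀/L = 237/108 = 2.1944.
β = √(1 − 1/γ²) = √0.792333 = 0.890.

0.890c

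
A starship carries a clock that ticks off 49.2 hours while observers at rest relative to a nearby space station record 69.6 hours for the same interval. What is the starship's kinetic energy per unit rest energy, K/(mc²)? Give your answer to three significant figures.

The time-dilation ratio gives γ = 69.6/49.2 = 1.41463.
K/(mc²) = γ − 1 = 1.41463 − 1 = 0.415.

0.415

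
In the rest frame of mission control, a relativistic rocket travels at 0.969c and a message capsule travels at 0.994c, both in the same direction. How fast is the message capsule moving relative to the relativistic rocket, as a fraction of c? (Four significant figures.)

0.6791c

Transform to the relativistic rocket's frame: u' = (u − v)/(1 − uv/c²).
u' = (0.994 − 0.969)/(1 − 0.994×0.969) = 0.025/0.036814 = 0.67909.
Speed in the relativistic rocket's frame: 0.6791c (in the same direction).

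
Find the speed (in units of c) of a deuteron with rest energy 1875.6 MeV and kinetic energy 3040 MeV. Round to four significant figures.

0.9243c

K = (γ−1)mc², so γ = 1 + 3040/1875.6 = 2.6208.
Then v/c = √(1 − γ⁻²) = √(1 − 0.14559) = √0.85441 = 0.9243.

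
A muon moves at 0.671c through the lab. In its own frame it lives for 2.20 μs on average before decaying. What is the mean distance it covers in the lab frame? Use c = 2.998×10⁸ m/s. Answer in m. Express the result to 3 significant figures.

With β = 0.671, γ = 1/√(1 − 0.671²) = 1/√0.549759 = 1.3487.
Lab-frame lifetime: Δt = γτ = 1.3487 × 2.20 μs = 2.9671 μs.
Distance: d = vΔt = 0.671 × 2.998×10⁸ m/s × 2.9671×10^-6 s = 597 m.

597 m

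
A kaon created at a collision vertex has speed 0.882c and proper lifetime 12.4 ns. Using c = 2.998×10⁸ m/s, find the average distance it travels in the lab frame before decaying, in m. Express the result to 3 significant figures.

6.96 m

Lorentz factor: γ = (1 − 0.777924)^(−1/2) = 2.122.
Lab-frame lifetime: Δt = γτ = 2.122 × 12.4 ns = 26.313 ns.
Distance: d = vΔt = 0.882 × 2.998×10⁸ m/s × 2.6313×10^-8 s = 6.96 m.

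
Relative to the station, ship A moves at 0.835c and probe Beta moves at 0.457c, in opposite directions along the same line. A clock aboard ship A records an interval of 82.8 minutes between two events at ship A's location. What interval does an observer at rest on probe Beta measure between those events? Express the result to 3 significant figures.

234 minutes

The velocity of ship A relative to probe Beta is (0.835 + 0.457)c / (1 + 0.835×0.457) = 0.93515c; relative speed 0.93515c.
At |u| = 0.93515c, γ = (1 − 0.874506)^(−1/2) = 2.8229.
Ship A's interval is proper; time dilation gives Δt_B = γΔτ = 2.8229 × 82.8 minutes = 234 minutes.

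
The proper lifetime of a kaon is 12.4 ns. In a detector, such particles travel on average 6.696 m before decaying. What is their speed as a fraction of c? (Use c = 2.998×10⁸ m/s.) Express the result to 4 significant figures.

0.8743c

Lab distance = (lab lifetime)·v = γτ·βc, so βγ = d/(cτ) = 6.696/(2.998×10⁸ × 1.240×10^-8) = 1.8012.
With βγ = 1.8012: γ² = 1 + (βγ)² = 4.24432, and β = (βγ)/γ = 1.8012/2.06017 = 0.8743.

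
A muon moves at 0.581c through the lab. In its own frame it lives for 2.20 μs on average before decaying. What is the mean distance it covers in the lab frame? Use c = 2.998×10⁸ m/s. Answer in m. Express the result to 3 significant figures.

471 m

γ = 1/√(1 − β²) = 1/√(1 − 0.337561) = 1/√0.662439 = 1/0.813904 = 1.2286.
Lab-frame lifetime: Δt = γτ = 1.2286 × 2.20 μs = 2.7029 μs.
Distance: d = vΔt = 0.581 × 2.998×10⁸ m/s × 2.7029×10^-6 s = 471 m.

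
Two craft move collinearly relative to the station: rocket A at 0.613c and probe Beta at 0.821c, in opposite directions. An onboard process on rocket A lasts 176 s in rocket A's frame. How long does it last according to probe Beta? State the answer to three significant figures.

The velocity of rocket A relative to probe Beta is (0.613 + 0.821)c / (1 + 0.613×0.821) = 0.95392c; relative speed 0.95392c.
γ for this relative speed: γ = 1/√(1 − 0.909963) = 3.3326.
Rocket A's interval is proper; time dilation gives Δt_B = γΔτ = 3.3326 × 176 s = 587 s.

587 s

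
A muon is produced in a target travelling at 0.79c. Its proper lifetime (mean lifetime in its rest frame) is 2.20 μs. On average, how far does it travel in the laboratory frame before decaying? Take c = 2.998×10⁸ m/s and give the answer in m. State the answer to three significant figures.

γ = 1/√(1 − β²) = 1/√(1 − 0.6241) = 1/√0.3759 = 1/0.613107 = 1.631.
Lab-frame lifetime: Δt = γτ = 1.631 × 2.20 μs = 3.5882 μs.
Distance: d = vΔt = 0.79 × 2.998×10⁸ m/s × 3.5882×10^-6 s = 850 m.

850 m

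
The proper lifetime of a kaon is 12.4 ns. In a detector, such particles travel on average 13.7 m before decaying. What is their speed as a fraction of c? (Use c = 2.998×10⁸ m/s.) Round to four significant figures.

d = βγcτ ⇒ βγ = d/(cτ) = 13.70 m / (3.71752 m) = 3.6853.
β = (βγ)/√(1+(βγ)²) = 3.6853/√14.5814 = 0.9651.

0.9651c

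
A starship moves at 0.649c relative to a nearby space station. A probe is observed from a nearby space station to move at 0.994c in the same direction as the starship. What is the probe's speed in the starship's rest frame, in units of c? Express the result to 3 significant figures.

0.972c

Transform to the starship's frame: u' = (u − v)/(1 − uv/c²).
u' = (0.994 − 0.649)/(1 − 0.994×0.649) = 0.345/0.354894 = 0.97212.
Speed in the starship's frame: 0.972c (in the same direction).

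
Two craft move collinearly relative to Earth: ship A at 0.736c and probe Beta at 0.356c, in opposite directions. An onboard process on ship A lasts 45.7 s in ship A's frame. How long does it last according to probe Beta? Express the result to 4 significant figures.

91.17 s

Transform ship A's velocity into probe Beta's frame: (0.736 + 0.356)/(1 + 0.736·0.356) = 1.092/1.262016, so the relative speed is 0.86528c.
γ for this relative speed: γ = 1/√(1 − 0.748709) = 1.9949.
The clock on ship A records proper time, so probe Beta measures Δt = γΔτ = 1.9949 × 45.7 = 91.17 s.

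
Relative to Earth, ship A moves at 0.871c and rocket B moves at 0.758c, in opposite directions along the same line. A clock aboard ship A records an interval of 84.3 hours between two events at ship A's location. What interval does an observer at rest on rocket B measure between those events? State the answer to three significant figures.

Transform ship A's velocity into rocket B's frame: (0.871 + 0.758)/(1 + 0.871·0.758) = 1.629/1.660218, so the relative speed is 0.9812c.
At |u| = 0.9812c, γ = (1 − 0.962753)^(−1/2) = 5.1815.
The clock on ship A records proper time, so rocket B measures Δt = γΔτ = 5.1815 × 84.3 = 437 hours.

437 hours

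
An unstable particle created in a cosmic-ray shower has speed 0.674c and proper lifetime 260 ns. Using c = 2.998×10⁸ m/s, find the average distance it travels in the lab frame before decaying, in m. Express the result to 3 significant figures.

71.1 m

With β = 0.674, γ = 1/√(1 − 0.674²) = 1/√0.545724 = 1.3537.
Lab-frame lifetime: Δt = γτ = 1.3537 × 260 ns = 351.96 ns.
Distance: d = vΔt = 0.674 × 2.998×10⁸ m/s × 3.5196×10^-7 s = 71.1 m.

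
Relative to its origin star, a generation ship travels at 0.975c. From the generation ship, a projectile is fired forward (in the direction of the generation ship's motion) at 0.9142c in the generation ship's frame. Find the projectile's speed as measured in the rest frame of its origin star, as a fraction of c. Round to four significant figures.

In units of c, u = (u' + v)/(1 + u'v) with u' = 0.9142 and v = 0.975.
Numerator: 0.9142 + 0.975 = 1.8892. Denominator: 1 + (0.9142)(0.975) = 1.891345.
u = 1.8892/1.891345 = 0.99887, so the speed is 0.9989c.

0.9989c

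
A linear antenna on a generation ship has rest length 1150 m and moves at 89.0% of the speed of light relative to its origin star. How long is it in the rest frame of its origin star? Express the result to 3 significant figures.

Lorentz factor: γ = (1 − 0.7921)^(−1/2) = 2.1932.
Length contraction: L = L₀/γ = 1150/2.1932 = 524 m.

524 m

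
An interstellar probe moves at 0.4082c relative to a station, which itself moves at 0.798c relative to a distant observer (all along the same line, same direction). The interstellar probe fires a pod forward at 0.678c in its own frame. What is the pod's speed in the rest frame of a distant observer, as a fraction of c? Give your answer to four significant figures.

0.9820c

Compose velocities in two stages. Stage 1 (into S'): u₁ = (0.678+0.4082)/(1+0.678×0.4082) = 0.85075.
Stage 2 (into S): u = (0.85075+0.798)/(1+0.85075×0.798) = 0.98204, so the speed is 0.9820c.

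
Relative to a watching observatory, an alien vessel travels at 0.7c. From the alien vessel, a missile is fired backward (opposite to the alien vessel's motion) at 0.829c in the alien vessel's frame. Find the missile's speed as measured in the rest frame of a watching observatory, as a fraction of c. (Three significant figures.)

0.307c

Relativistic velocity addition: u = (u' + v)/(1 + u'v/c²), with u' = −0.829c and v = 0.7c.
Numerator: −0.829 + 0.7 = −0.129. Denominator: 1 + (−0.829)(0.7) = 0.4197.
u = −0.129/0.4197 = −0.30736, so the speed is 0.307c.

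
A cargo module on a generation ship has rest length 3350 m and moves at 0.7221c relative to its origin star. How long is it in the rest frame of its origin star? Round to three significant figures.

Lorentz factor: γ = (1 − 0.52142841)^(−1/2) = 1.4455.
Length contraction: L = L₀/γ = 3350/1.4455 = 2320 m.

2320 m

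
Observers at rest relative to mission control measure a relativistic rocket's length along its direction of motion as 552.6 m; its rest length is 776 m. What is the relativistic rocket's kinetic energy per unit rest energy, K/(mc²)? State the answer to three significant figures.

0.404

Length contraction gives γ = L₀/L = 776/552.6 = 1.40427.
Since K = (γ−1)mc², K/(mc²) = 1.40427 − 1 = 0.404.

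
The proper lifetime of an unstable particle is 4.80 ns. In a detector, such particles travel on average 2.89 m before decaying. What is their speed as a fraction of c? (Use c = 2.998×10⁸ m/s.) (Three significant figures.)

d = βγcτ ⇒ βγ = d/(cτ) = 2.890 m / (1.43904 m) = 2.0083.
β = (βγ)/√(1+(βγ)²) = 2.0083/√5.03327 = 0.895.

0.895c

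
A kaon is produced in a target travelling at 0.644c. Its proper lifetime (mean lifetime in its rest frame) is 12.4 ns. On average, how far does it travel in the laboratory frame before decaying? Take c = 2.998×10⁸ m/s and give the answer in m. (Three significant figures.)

3.13 m

With β = 0.644, γ = 1/√(1 − 0.644²) = 1/√0.585264 = 1.3071.
Lab-frame lifetime: Δt = γτ = 1.3071 × 12.4 ns = 16.208 ns.
Distance: d = vΔt = 0.644 × 2.998×10⁸ m/s × 1.6208×10^-8 s = 3.13 m.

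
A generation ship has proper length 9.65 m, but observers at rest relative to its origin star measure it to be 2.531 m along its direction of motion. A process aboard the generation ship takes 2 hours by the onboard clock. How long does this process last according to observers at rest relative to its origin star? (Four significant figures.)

γ = L₀/L = 9.65/2.531 = 3.81272.
The same γ dilates the second interval: 3.81272 × 2 hours = 7.625 hours.

7.625 hours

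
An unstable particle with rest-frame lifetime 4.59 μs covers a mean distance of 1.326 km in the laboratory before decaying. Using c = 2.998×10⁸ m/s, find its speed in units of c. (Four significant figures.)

d = βγcτ ⇒ βγ = d/(cτ) = 1326 m / (1376.082 m) = 0.96361.
β = (βγ)/√(1+(βγ)²) = 0.96361/√1.928544 = 0.6939.

0.6939c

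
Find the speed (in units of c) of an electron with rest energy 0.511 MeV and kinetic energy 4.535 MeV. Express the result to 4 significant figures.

γ = 1 + K/(mc²) = 1 + 4.535/0.511 = 9.8748.
β = √(1 − 1/γ²) = √(1 − 0.0102552) = √0.9897448 = 0.9949.

0.9949c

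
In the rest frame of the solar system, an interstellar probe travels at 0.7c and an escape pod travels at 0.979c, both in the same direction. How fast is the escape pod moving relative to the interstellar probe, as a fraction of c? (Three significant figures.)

0.887c

Transform to the interstellar probe's frame: u' = (u − v)/(1 − uv/c²).
u' = (0.979 − 0.7)/(1 − 0.979×0.7) = 0.279/0.3147 = 0.88656.
Speed in the interstellar probe's frame: 0.887c (in the same direction).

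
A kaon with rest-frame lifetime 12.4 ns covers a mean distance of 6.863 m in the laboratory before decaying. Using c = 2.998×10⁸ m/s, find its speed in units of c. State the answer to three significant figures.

0.879c

d = βγcτ ⇒ βγ = d/(cτ) = 6.863 m / (3.71752 m) = 1.8461.
β = (βγ)/√(1+(βγ)²) = 1.8461/√4.40809 = 0.879.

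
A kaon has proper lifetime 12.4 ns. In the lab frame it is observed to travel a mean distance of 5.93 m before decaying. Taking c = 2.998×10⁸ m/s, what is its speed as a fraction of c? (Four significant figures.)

0.8473c

Lab distance = (lab lifetime)·v = γτ·βc, so βγ = d/(cτ) = 5.930/(2.998×10⁸ × 1.240×10^-8) = 1.5951.
With βγ = 1.5951: γ² = 1 + (βγ)² = 3.54434, and β = (βγ)/γ = 1.5951/1.88264 = 0.8473.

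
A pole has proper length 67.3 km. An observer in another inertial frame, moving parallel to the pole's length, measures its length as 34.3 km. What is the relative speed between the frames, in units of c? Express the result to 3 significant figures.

0.860c

Length contraction gives γ = L₀/L = 67.3/34.3 = 1.9621.
β = √(1 − 1/γ²) = √0.740249 = 0.860.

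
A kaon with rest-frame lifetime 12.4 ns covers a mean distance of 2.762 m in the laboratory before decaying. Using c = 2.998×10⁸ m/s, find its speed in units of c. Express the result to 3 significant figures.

0.596c

Lab distance = (lab lifetime)·v = γτ·βc, so βγ = d/(cτ) = 2.762/(2.998×10⁸ × 1.240×10^-8) = 0.74297.
With βγ = 0.74297: γ² = 1 + (βγ)² = 1.552004, and β = (βγ)/γ = 0.74297/1.24579 = 0.596.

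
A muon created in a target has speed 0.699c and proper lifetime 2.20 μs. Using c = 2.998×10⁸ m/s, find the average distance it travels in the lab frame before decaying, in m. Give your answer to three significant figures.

β² = 0.488601, so γ = 1/√0.511399 = 1.3984.
Lab-frame lifetime: Δt = γτ = 1.3984 × 2.20 μs = 3.0765 μs.
Distance: d = vΔt = 0.699 × 2.998×10⁸ m/s × 3.0765×10^-6 s = 645 m.

645 m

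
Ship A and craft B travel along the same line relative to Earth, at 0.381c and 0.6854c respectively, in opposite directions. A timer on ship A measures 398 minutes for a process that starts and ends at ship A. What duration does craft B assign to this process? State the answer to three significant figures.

Speed of ship A in craft B's frame: u = (v_A + v_B)/(1 + v_A v_B/c²) = (0.381 + 0.6854)/(1 + 0.381×0.6854) = 1.0664/1.2611374 = 0.84559; |u| = 0.84559c.
γ for this relative speed: γ = 1/√(1 − 0.715022) = 1.8732.
Ship A's interval is proper; time dilation gives Δt_B = γΔτ = 1.8732 × 398 minutes = 746 minutes.

746 minutes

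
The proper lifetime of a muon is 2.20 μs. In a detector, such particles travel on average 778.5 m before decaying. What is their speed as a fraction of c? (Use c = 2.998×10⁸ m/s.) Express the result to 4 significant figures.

Lab distance = (lab lifetime)·v = γτ·βc, so βγ = d/(cτ) = 778.5/(2.998×10⁸ × 2.200×10^-6) = 1.1803.
With βγ = 1.1803: γ² = 1 + (βγ)² = 2.39311, and β = (βγ)/γ = 1.1803/1.54697 = 0.7630.

0.7630c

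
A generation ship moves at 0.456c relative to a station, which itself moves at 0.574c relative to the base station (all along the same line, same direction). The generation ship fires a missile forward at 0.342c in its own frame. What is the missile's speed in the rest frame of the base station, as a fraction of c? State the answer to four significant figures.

0.9055c

Compose velocities in two stages. Stage 1 (into S'): u₁ = (0.342+0.456)/(1+0.342×0.456) = 0.69034.
Stage 2 (into S): u = (0.69034+0.574)/(1+0.69034×0.574) = 0.90552, so the speed is 0.9055c.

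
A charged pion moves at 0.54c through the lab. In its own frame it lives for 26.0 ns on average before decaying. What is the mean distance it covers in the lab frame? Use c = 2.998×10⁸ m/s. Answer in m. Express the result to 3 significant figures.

With β = 0.54, γ = 1/√(1 − 0.54²) = 1/√0.7084 = 1.1881.
Lab-frame lifetime: Δt = γτ = 1.1881 × 26.0 ns = 30.891 ns.
Distance: d = vΔt = 0.54 × 2.998×10⁸ m/s × 3.0891×10^-8 s = 5.00 m.

5.00 m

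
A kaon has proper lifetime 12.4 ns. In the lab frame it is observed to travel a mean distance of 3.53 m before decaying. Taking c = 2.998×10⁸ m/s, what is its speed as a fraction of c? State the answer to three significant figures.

Let x = d/(cτ) = 3.530 m / (2.998×10⁸ m/s × 1.240×10^-8 s) = 0.94956. Since d = βγcτ, x = βγ = β/√(1−β²).
Solving: β² = x²/(1+x²) = 0.901664/1.901664 = 0.474145, so β = 0.689.

0.689c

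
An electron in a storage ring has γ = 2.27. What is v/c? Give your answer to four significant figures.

0.8977

β = √(1 − 1/γ²) = √(1 − 1/5.1529) = √0.805935 = 0.8977.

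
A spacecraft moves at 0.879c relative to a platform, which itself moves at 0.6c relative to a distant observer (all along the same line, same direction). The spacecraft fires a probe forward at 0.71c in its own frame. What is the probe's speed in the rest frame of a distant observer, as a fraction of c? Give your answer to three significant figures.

First combine the probe and spacecraft (S''→S'): u₁ = (0.71 + 0.879)/(1 + 0.71×0.879) = 1.589/1.62409 = 0.97839.
Then combine with the platform (S'→S): u = (0.97839 + 0.6)/(1 + 0.97839×0.6) = 1.57839/1.587034 = 0.99455.

0.995c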